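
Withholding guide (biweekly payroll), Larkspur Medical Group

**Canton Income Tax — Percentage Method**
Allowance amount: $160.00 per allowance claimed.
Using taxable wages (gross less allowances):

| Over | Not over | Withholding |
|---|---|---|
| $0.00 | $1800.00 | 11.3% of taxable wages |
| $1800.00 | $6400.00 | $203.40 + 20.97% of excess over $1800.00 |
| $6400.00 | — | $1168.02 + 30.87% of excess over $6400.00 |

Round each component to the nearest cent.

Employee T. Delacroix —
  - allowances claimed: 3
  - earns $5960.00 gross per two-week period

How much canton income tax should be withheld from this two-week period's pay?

$975.10

Canton Income Tax: taxable = $5960.00 − 3×$160.00 = $5480.00
  $203.40 + 20.97% × ($5480.00 − $1800.00) = $203.40 + 20.97% × $3680.00 = $975.10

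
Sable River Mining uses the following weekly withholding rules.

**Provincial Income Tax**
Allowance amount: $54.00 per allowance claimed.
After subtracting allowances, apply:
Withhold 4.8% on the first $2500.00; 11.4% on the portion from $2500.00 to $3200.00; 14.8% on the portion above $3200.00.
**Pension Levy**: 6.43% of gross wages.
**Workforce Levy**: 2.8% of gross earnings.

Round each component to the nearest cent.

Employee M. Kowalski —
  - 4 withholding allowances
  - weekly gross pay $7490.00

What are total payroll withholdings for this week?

Provincial Income Tax: taxable = $7490.00 − 4×$54.00 = $7274.00
  $199.80 + 14.8% × ($7274.00 − $3200.00) = $199.80 + 14.8% × $4074.00 = $802.75
Pension Levy: 6.43% × $7490.00 = $481.61
Workforce Levy: 2.8% × $7490.00 = $209.72
Total: $802.75 + $481.61 + $209.72 = $1494.08

$1494.08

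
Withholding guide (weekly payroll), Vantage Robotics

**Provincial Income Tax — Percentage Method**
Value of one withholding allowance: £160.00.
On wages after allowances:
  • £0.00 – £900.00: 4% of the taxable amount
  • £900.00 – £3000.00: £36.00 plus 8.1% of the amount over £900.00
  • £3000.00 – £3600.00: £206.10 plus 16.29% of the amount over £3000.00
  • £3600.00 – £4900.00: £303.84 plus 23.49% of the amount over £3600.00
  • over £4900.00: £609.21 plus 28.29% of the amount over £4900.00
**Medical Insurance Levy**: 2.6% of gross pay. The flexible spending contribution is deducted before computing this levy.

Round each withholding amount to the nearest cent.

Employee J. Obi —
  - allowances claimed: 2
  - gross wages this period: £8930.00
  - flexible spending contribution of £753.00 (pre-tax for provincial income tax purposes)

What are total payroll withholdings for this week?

£1658.35

Provincial Income Tax: taxable = £8930.00 − £753.00 − 2×£160.00 = £7857.00
  £609.21 + 28.29% × (£7857.00 − £4900.00) = £609.21 + 28.29% × £2957.00 = £1445.75
Medical Insurance Levy: 2.6% × £8177.00 = £212.60
Total: £1445.75 + £212.60 = £1658.35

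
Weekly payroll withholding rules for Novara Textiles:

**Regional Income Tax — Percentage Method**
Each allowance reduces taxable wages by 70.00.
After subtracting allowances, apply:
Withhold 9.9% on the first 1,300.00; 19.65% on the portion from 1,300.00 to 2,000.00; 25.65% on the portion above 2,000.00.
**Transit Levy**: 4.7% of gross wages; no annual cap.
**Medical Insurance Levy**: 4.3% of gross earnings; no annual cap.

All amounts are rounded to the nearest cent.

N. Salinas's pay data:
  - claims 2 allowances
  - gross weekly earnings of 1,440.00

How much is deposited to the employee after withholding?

1,181.70

Regional Income Tax: taxable = 1,440.00 − 2×70.00 = 1,300.00
  9.9% × 1,300.00 = 128.70
Transit Levy: 4.7% × 1,440.00 = 67.68
Medical Insurance Levy: 4.3% × 1,440.00 = 61.92
Total withheld: 128.70 + 67.68 + 61.92 = 258.30
Net pay: 1,440.00 − 258.30 = 1,181.70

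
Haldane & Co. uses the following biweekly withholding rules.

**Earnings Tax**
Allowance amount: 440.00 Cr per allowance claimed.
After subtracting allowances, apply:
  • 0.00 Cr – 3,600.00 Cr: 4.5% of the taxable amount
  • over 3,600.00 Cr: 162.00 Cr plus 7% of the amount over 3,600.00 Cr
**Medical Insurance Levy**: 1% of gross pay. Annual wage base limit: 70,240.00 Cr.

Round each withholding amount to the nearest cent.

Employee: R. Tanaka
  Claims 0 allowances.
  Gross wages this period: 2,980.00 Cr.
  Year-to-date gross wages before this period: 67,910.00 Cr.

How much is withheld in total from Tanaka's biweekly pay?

Earnings Tax: taxable = 2,980.00 Cr
  4.5% × 2,980.00 Cr = 134.10 Cr
Medical Insurance Levy: cap 70,240.00 Cr − YTD 67,910.00 Cr = 2,330.00 Cr subject; 1% × 2,330.00 Cr = 23.30 Cr
Total: 134.10 Cr + 23.30 Cr = 157.40 Cr

157.40 Cr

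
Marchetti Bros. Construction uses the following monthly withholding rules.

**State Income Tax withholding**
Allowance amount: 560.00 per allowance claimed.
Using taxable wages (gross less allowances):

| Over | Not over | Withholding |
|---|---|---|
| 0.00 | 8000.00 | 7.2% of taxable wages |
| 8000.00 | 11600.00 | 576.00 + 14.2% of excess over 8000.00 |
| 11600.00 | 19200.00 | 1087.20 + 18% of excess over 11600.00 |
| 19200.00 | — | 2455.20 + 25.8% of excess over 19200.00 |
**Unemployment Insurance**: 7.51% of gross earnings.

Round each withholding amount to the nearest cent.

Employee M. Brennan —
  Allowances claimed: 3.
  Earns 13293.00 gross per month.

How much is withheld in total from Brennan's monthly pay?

State Income Tax: taxable = 13293.00 − 3×560.00 = 11613.00
  1087.20 + 18% × (11613.00 − 11600.00) = 1087.20 + 18% × 13.00 = 1089.54
Unemployment Insurance: 7.51% × 13293.00 = 998.30
Total: 1089.54 + 998.30 = 2087.84

2087.84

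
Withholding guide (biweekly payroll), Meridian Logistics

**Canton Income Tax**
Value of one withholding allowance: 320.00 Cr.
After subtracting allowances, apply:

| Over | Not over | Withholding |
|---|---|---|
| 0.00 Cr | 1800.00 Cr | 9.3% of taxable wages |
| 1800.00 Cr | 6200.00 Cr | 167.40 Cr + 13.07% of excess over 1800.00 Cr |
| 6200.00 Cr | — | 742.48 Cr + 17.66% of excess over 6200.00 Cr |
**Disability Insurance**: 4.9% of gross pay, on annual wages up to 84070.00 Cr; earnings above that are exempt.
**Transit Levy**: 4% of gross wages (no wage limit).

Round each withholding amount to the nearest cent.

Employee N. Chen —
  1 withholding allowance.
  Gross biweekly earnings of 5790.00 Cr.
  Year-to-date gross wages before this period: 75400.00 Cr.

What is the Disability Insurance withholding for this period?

Disability Insurance: 4.9% × 5790.00 Cr = 283.71 Cr

283.71 Cr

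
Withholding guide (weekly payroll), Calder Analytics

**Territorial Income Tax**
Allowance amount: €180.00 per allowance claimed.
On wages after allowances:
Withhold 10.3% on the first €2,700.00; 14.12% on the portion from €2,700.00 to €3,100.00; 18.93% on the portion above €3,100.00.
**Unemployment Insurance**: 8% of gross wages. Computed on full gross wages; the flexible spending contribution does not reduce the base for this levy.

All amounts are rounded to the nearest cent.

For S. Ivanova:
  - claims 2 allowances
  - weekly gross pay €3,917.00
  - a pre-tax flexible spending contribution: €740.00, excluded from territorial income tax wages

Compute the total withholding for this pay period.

€607.98

Territorial Income Tax: taxable = €3,917.00 − €740.00 − 2×€180.00 = €2,817.00
  €278.10 + 14.12% × (€2,817.00 − €2,700.00) = €278.10 + 14.12% × €117.00 = €294.62
Unemployment Insurance: 8% × €3,917.00 = €313.36
Total: €294.62 + €313.36 = €607.98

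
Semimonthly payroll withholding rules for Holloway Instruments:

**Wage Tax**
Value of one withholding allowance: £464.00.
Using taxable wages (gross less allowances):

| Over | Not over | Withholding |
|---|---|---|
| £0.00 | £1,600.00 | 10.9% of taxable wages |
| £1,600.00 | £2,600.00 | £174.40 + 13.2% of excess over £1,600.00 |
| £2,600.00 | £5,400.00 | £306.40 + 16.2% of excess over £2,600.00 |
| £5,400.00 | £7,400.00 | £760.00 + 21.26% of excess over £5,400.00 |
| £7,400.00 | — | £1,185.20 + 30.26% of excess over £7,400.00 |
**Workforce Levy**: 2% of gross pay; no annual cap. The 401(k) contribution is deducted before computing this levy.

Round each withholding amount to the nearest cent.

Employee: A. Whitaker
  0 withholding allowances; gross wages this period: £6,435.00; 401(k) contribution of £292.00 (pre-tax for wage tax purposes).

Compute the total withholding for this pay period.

£1,040.82

Wage Tax: taxable = £6,435.00 − £292.00 = £6,143.00
  £760.00 + 21.26% × (£6,143.00 − £5,400.00) = £760.00 + 21.26% × £743.00 = £917.96
Workforce Levy: 2% × £6,143.00 = £122.86
Total: £917.96 + £122.86 = £1,040.82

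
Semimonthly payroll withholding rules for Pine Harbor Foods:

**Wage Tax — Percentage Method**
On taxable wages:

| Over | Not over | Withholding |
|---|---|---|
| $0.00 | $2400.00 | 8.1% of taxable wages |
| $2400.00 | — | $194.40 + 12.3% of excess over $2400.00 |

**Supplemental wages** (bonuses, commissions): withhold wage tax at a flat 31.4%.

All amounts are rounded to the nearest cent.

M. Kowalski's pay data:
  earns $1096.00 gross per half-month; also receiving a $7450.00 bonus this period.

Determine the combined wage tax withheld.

Wage Tax: taxable = $1096.00
  8.1% × $1096.00 = $88.78
Supplemental (31.4% flat on bonus): 31.4% × $7450.00 = $2339.30
Total wage tax: $88.78 + $2339.30 = $2428.08

$2428.08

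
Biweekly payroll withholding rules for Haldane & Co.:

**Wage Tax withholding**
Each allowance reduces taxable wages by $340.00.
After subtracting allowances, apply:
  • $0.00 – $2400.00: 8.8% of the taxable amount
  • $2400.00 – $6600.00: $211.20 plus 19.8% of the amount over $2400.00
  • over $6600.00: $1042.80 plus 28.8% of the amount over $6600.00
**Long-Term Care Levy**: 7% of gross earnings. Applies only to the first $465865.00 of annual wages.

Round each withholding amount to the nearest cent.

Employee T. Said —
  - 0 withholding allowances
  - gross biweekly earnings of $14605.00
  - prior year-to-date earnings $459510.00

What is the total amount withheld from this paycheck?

Wage Tax: taxable = $14605.00
  $1042.80 + 28.8% × ($14605.00 − $6600.00) = $1042.80 + 28.8% × $8005.00 = $3348.24
Long-Term Care Levy: cap $465865.00 − YTD $459510.00 = $6355.00 subject; 7% × $6355.00 = $444.85
Total: $3348.24 + $444.85 = $3793.09

$3793.09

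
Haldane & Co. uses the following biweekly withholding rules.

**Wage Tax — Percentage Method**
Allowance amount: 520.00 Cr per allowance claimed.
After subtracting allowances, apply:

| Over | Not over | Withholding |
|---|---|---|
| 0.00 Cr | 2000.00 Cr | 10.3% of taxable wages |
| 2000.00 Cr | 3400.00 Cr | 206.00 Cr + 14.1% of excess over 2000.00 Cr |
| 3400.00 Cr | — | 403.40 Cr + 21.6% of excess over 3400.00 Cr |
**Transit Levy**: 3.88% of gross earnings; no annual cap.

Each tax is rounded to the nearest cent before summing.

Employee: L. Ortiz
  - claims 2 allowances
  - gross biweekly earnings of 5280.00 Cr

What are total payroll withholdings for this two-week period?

Wage Tax: taxable = 5280.00 Cr − 2×520.00 Cr = 4240.00 Cr
  403.40 Cr + 21.6% × (4240.00 Cr − 3400.00 Cr) = 403.40 Cr + 21.6% × 840.00 Cr = 584.84 Cr
Transit Levy: 3.88% × 5280.00 Cr = 204.86 Cr
Total: 584.84 Cr + 204.86 Cr = 789.70 Cr

789.70 Cr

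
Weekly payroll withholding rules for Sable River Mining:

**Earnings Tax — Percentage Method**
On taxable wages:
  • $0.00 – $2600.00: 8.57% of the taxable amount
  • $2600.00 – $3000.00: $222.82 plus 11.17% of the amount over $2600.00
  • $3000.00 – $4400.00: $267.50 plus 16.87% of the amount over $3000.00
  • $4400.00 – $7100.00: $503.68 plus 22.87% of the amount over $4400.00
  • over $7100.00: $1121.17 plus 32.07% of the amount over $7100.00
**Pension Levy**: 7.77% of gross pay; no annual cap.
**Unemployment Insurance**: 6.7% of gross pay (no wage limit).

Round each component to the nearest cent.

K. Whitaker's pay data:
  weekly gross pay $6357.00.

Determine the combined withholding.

$1871.11

Earnings Tax: taxable = $6357.00
  $503.68 + 22.87% × ($6357.00 − $4400.00) = $503.68 + 22.87% × $1957.00 = $951.25
Pension Levy: 7.77% × $6357.00 = $493.94
Unemployment Insurance: 6.7% × $6357.00 = $425.92
Total: $951.25 + $493.94 + $425.92 = $1871.11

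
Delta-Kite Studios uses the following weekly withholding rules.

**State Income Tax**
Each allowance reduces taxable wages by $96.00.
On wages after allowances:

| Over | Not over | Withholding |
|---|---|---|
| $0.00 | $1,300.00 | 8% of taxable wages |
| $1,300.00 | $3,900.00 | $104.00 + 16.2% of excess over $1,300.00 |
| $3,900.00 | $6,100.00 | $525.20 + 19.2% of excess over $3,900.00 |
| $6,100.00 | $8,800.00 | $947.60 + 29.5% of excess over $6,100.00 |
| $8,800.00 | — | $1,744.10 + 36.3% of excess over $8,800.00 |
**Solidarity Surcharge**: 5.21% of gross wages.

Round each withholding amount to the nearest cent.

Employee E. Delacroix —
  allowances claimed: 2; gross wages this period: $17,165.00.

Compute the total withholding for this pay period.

State Income Tax: taxable = $17,165.00 − 2×$96.00 = $16,973.00
  $1,744.10 + 36.3% × ($16,973.00 − $8,800.00) = $1,744.10 + 36.3% × $8,173.00 = $4,710.90
Solidarity Surcharge: 5.21% × $17,165.00 = $894.30
Total: $4,710.90 + $894.30 = $5,605.20

$5,605.20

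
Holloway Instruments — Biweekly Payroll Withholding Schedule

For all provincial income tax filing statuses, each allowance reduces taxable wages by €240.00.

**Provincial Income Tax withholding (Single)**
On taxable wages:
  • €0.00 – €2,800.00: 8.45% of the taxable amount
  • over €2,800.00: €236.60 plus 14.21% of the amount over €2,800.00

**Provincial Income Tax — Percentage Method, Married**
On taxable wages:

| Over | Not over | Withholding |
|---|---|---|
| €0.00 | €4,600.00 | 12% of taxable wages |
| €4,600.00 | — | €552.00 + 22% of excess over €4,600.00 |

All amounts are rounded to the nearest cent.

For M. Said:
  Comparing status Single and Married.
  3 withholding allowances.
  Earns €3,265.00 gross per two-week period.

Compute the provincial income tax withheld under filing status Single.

Provincial Income Tax (Single): taxable = €3,265.00 − 3×€240.00 = €2,545.00
  8.45% × €2,545.00 = €215.05

€215.05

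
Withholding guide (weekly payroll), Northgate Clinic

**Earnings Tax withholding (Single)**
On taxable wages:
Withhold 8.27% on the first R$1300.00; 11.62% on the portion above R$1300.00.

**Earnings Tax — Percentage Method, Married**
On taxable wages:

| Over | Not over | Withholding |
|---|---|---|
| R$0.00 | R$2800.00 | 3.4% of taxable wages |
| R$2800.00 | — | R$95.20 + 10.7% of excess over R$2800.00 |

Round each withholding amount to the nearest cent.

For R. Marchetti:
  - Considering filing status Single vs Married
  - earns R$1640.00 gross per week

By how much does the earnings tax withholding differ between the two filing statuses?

Earnings Tax (Single): taxable = R$1640.00
  R$107.51 + 11.62% × (R$1640.00 − R$1300.00) = R$107.51 + 11.62% × R$340.00 = R$147.02
Earnings Tax (Married): taxable = R$1640.00
  3.4% × R$1640.00 = R$55.76
Difference: |R$147.02 − R$55.76| = R$91.26 (higher under Single)

R$91.26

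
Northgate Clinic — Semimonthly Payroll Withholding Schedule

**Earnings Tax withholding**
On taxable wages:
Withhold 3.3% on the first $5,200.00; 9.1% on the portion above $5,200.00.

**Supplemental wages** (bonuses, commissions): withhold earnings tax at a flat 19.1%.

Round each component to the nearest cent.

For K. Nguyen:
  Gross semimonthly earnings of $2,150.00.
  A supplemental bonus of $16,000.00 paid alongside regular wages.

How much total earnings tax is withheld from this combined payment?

$3,126.95

Earnings Tax: taxable = $2,150.00
  3.3% × $2,150.00 = $70.95
Supplemental (19.1% flat on bonus): 19.1% × $16,000.00 = $3,056.00
Total earnings tax: $70.95 + $3,056.00 = $3,126.95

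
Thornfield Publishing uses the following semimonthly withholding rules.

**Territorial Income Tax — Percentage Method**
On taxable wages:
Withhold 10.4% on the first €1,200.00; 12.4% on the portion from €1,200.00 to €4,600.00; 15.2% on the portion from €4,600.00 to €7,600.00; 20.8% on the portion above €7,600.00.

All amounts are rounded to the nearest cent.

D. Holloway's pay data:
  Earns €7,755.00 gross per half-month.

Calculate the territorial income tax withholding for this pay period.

Territorial Income Tax: taxable = €7,755.00
  €1,002.40 + 20.8% × (€7,755.00 − €7,600.00) = €1,002.40 + 20.8% × €155.00 = €1,034.64

€1,034.64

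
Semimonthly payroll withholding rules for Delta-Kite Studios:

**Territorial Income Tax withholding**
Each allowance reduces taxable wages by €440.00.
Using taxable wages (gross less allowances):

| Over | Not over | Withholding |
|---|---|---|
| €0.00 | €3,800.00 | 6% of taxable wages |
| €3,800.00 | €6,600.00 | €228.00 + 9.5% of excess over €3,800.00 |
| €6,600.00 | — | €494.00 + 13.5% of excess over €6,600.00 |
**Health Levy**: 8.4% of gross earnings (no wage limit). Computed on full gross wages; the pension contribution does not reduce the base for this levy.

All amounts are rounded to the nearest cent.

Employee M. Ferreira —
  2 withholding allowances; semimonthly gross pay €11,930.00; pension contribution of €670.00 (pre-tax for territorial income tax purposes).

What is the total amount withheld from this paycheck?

Territorial Income Tax: taxable = €11,930.00 − €670.00 − 2×€440.00 = €10,380.00
  €494.00 + 13.5% × (€10,380.00 − €6,600.00) = €494.00 + 13.5% × €3,780.00 = €1,004.30
Health Levy: 8.4% × €11,930.00 = €1,002.12
Total: €1,004.30 + €1,002.12 = €2,006.42

€2,006.42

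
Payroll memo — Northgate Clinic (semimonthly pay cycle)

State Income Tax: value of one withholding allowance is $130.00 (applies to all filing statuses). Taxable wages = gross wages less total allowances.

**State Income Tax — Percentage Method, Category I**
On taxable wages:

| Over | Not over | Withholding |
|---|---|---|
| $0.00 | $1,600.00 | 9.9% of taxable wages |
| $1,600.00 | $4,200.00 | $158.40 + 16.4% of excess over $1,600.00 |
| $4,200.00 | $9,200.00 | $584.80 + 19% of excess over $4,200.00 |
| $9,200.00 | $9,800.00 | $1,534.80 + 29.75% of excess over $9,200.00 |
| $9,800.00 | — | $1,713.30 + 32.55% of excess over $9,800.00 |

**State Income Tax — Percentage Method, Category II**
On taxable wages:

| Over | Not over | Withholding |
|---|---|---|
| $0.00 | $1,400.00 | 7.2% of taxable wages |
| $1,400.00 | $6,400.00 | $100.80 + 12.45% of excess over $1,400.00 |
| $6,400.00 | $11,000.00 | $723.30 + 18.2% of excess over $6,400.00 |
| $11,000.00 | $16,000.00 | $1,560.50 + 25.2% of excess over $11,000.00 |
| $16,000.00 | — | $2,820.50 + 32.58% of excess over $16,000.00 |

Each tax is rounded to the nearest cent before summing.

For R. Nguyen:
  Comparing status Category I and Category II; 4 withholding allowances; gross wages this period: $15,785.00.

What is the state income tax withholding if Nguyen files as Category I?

$3,492.16

State Income Tax (Category I): taxable = $15,785.00 − 4×$130.00 = $15,265.00
  $1,713.30 + 32.55% × ($15,265.00 − $9,800.00) = $1,713.30 + 32.55% × $5,465.00 = $3,492.16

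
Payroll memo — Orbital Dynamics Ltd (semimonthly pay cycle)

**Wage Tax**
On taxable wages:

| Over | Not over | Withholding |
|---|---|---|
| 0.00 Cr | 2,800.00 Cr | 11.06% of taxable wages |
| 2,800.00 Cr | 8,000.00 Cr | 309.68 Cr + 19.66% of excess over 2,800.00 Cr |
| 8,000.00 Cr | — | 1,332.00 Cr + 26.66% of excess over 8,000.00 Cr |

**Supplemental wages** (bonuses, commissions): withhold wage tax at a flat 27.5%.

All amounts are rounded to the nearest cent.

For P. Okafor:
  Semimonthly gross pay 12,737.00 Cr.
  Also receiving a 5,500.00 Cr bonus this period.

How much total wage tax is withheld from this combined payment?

4,107.38 Cr

Wage Tax: taxable = 12,737.00 Cr
  1,332.00 Cr + 26.66% × (12,737.00 Cr − 8,000.00 Cr) = 1,332.00 Cr + 26.66% × 4,737.00 Cr = 2,594.88 Cr
Supplemental (27.5% flat on bonus): 27.5% × 5,500.00 Cr = 1,512.50 Cr
Total wage tax: 2,594.88 Cr + 1,512.50 Cr = 4,107.38 Cr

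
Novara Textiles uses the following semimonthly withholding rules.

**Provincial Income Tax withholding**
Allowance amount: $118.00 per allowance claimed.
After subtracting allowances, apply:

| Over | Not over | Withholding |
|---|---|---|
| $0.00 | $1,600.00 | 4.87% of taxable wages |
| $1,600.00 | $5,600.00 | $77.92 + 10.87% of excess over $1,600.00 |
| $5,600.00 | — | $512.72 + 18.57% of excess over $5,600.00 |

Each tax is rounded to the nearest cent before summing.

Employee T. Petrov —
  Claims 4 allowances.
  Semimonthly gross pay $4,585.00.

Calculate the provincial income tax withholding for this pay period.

$351.08

Provincial Income Tax: taxable = $4,585.00 − 4×$118.00 = $4,113.00
  $77.92 + 10.87% × ($4,113.00 − $1,600.00) = $77.92 + 10.87% × $2,513.00 = $351.08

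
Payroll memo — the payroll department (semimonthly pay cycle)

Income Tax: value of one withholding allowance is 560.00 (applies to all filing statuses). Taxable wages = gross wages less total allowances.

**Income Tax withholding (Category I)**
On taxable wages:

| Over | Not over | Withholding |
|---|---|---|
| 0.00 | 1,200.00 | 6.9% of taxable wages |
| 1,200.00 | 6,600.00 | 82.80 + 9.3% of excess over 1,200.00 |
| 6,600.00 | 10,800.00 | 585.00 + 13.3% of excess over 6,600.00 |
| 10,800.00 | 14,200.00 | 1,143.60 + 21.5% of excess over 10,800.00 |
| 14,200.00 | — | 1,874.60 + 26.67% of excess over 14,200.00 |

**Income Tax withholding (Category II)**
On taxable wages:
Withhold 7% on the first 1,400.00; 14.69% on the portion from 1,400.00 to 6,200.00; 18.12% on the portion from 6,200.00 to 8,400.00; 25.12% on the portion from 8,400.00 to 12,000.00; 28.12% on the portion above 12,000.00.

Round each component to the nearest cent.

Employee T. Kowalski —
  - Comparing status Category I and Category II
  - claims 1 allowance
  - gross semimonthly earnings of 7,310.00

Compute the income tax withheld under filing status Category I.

Income Tax (Category I): taxable = 7,310.00 − 1×560.00 = 6,750.00
  585.00 + 13.3% × (6,750.00 − 6,600.00) = 585.00 + 13.3% × 150.00 = 604.95

604.95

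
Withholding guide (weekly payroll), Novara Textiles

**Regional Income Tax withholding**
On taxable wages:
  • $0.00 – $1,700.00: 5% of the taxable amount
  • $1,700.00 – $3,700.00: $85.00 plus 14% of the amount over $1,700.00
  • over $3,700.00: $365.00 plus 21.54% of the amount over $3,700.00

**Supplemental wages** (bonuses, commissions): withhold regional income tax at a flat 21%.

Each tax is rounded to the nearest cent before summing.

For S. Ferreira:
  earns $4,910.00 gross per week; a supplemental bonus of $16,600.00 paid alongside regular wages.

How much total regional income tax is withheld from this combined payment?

$4,111.63

Regional Income Tax: taxable = $4,910.00
  $365.00 + 21.54% × ($4,910.00 − $3,700.00) = $365.00 + 21.54% × $1,210.00 = $625.63
Supplemental (21% flat on bonus): 21% × $16,600.00 = $3,486.00
Total regional income tax: $625.63 + $3,486.00 = $4,111.63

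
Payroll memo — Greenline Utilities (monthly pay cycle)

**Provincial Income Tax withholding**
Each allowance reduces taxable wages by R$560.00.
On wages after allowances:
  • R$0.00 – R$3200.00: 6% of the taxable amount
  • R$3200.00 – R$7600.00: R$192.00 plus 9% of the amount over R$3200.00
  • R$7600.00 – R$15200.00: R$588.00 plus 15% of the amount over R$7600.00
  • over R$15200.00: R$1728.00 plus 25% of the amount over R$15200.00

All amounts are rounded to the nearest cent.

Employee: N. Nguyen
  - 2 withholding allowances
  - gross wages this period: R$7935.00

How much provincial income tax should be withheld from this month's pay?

Provincial Income Tax: taxable = R$7935.00 − 2×R$560.00 = R$6815.00
  R$192.00 + 9% × (R$6815.00 − R$3200.00) = R$192.00 + 9% × R$3615.00 = R$517.35

R$517.35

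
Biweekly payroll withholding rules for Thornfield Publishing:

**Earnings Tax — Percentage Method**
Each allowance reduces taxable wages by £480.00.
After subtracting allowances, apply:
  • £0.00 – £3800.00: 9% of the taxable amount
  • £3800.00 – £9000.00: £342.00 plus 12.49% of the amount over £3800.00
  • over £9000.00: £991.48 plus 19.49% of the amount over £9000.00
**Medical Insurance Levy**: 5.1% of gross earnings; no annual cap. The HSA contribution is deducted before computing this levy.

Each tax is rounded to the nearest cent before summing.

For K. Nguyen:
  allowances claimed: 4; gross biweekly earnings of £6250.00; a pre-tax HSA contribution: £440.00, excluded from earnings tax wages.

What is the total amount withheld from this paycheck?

£649.55

Earnings Tax: taxable = £6250.00 − £440.00 − 4×£480.00 = £3890.00
  £342.00 + 12.49% × (£3890.00 − £3800.00) = £342.00 + 12.49% × £90.00 = £353.24
Medical Insurance Levy: 5.1% × £5810.00 = £296.31
Total: £353.24 + £296.31 = £649.55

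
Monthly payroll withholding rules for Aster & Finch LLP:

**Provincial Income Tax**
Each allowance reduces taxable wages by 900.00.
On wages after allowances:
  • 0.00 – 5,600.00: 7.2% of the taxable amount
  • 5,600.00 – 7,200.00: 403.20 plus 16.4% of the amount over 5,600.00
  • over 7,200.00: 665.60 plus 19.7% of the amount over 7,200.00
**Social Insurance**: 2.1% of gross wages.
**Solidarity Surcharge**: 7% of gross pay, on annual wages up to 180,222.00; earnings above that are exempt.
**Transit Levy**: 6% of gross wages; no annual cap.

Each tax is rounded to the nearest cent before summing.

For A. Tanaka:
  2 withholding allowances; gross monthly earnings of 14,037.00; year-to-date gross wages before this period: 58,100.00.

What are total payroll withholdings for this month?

Provincial Income Tax: taxable = 14,037.00 − 2×900.00 = 12,237.00
  665.60 + 19.7% × (12,237.00 − 7,200.00) = 665.60 + 19.7% × 5,037.00 = 1,657.89
Social Insurance: 2.1% × 14,037.00 = 294.78
Solidarity Surcharge: 7% × 14,037.00 = 982.59
Transit Levy: 6% × 14,037.00 = 842.22
Total: 1,657.89 + 294.78 + 982.59 + 842.22 = 3,777.48

3,777.48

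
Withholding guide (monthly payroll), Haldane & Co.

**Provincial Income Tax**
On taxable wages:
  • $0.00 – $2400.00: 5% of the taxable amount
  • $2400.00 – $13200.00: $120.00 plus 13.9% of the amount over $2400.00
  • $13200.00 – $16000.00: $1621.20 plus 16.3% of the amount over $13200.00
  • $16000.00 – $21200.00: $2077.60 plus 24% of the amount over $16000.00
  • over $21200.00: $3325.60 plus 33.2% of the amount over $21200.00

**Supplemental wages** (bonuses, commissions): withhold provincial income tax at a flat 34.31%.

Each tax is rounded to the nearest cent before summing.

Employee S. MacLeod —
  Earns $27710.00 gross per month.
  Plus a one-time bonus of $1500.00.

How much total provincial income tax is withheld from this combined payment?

$6001.57

Provincial Income Tax: taxable = $27710.00
  $3325.60 + 33.2% × ($27710.00 − $21200.00) = $3325.60 + 33.2% × $6510.00 = $5486.92
Supplemental (34.31% flat on bonus): 34.31% × $1500.00 = $514.65
Total provincial income tax: $5486.92 + $514.65 = $6001.57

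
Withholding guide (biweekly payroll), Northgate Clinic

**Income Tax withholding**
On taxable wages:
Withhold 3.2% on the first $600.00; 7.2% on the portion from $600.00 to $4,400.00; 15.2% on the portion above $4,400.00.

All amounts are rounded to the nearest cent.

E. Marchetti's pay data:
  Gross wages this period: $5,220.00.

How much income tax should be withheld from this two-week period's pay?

Income Tax: taxable = $5,220.00
  $292.80 + 15.2% × ($5,220.00 − $4,400.00) = $292.80 + 15.2% × $820.00 = $417.44

$417.44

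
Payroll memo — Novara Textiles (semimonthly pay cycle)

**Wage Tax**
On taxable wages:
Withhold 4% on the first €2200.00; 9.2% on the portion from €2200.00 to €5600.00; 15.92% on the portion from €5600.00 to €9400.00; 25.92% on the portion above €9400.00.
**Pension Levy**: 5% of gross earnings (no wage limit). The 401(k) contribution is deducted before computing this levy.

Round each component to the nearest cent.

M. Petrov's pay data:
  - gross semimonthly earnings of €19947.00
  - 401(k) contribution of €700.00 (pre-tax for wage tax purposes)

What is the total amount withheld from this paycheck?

€4520.45

Wage Tax: taxable = €19947.00 − €700.00 = €19247.00
  €1005.76 + 25.92% × (€19247.00 − €9400.00) = €1005.76 + 25.92% × €9847.00 = €3558.10
Pension Levy: 5% × €19247.00 = €962.35
Total: €3558.10 + €962.35 = €4520.45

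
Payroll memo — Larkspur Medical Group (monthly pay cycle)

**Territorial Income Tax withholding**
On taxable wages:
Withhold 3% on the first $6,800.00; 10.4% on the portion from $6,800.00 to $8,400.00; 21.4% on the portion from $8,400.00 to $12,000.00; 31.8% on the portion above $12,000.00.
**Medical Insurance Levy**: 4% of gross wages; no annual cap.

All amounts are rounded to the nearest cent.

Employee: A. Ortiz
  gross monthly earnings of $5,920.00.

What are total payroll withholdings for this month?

$414.40

Territorial Income Tax: taxable = $5,920.00
  3% × $5,920.00 = $177.60
Medical Insurance Levy: 4% × $5,920.00 = $236.80
Total: $177.60 + $236.80 = $414.40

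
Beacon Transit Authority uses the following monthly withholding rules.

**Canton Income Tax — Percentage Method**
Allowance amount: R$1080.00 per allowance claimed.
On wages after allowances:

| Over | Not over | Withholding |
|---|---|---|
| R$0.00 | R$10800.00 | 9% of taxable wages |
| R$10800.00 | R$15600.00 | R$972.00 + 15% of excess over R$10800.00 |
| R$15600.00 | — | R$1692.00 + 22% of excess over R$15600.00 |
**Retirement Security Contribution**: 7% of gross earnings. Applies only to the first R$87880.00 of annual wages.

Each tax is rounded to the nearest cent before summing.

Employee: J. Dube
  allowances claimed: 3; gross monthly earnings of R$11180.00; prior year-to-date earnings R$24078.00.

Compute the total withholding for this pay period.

Canton Income Tax: taxable = R$11180.00 − 3×R$1080.00 = R$7940.00
  9% × R$7940.00 = R$714.60
Retirement Security Contribution: 7% × R$11180.00 = R$782.60
Total: R$714.60 + R$782.60 = R$1497.20

R$1497.20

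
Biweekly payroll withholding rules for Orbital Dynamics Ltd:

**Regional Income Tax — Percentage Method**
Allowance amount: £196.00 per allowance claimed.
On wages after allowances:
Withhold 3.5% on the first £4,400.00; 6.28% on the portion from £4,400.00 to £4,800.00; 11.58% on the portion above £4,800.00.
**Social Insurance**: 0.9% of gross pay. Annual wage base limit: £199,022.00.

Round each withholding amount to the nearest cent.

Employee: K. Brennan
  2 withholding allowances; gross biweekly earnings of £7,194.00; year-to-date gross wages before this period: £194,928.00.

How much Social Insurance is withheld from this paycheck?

Social Insurance: cap £199,022.00 − YTD £194,928.00 = £4,094.00 subject; 0.9% × £4,094.00 = £36.85

£36.85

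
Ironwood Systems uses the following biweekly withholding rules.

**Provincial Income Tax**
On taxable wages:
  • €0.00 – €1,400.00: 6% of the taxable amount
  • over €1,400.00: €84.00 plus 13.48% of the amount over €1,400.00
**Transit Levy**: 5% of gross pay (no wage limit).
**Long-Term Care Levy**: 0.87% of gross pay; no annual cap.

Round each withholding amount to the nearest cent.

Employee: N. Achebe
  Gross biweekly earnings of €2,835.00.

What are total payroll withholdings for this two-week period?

Provincial Income Tax: taxable = €2,835.00
  €84.00 + 13.48% × (€2,835.00 − €1,400.00) = €84.00 + 13.48% × €1,435.00 = €277.44
Transit Levy: 5% × €2,835.00 = €141.75
Long-Term Care Levy: 0.87% × €2,835.00 = €24.66
Total: €277.44 + €141.75 + €24.66 = €443.85

€443.85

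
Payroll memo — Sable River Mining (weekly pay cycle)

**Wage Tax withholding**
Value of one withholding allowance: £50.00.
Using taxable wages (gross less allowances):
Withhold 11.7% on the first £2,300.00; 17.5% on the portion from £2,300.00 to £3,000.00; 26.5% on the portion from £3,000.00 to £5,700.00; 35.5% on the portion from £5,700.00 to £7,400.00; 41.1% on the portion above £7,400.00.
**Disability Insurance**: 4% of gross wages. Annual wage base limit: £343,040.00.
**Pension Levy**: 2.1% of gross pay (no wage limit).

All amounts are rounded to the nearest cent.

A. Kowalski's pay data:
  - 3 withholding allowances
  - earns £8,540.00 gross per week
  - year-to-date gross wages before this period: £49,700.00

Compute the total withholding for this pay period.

Wage Tax: taxable = £8,540.00 − 3×£50.00 = £8,390.00
  £1,710.60 + 41.1% × (£8,390.00 − £7,400.00) = £1,710.60 + 41.1% × £990.00 = £2,117.49
Disability Insurance: 4% × £8,540.00 = £341.60
Pension Levy: 2.1% × £8,540.00 = £179.34
Total: £2,117.49 + £341.60 + £179.34 = £2,638.43

£2,638.43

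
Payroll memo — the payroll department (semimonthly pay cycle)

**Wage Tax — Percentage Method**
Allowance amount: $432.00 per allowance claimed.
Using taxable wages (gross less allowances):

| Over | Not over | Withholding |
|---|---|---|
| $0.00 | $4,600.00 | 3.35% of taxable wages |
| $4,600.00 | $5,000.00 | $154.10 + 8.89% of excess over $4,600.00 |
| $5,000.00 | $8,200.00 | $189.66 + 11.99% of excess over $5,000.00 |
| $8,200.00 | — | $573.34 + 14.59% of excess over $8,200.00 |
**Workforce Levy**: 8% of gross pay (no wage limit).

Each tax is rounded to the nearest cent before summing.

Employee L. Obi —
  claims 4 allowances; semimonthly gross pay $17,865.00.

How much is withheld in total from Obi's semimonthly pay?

$3,160.55

Wage Tax: taxable = $17,865.00 − 4×$432.00 = $16,137.00
  $573.34 + 14.59% × ($16,137.00 − $8,200.00) = $573.34 + 14.59% × $7,937.00 = $1,731.35
Workforce Levy: 8% × $17,865.00 = $1,429.20
Total: $1,731.35 + $1,429.20 = $3,160.55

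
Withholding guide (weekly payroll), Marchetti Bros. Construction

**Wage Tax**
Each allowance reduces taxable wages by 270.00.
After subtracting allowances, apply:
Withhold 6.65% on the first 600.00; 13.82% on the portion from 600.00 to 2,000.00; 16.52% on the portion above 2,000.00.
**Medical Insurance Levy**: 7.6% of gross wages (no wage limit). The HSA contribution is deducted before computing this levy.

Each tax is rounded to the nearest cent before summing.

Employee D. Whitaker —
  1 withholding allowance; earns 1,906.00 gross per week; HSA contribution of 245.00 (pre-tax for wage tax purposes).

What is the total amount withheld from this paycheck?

Wage Tax: taxable = 1,906.00 − 245.00 − 1×270.00 = 1,391.00
  39.90 + 13.82% × (1,391.00 − 600.00) = 39.90 + 13.82% × 791.00 = 149.22
Medical Insurance Levy: 7.6% × 1,661.00 = 126.24
Total: 149.22 + 126.24 = 275.46

275.46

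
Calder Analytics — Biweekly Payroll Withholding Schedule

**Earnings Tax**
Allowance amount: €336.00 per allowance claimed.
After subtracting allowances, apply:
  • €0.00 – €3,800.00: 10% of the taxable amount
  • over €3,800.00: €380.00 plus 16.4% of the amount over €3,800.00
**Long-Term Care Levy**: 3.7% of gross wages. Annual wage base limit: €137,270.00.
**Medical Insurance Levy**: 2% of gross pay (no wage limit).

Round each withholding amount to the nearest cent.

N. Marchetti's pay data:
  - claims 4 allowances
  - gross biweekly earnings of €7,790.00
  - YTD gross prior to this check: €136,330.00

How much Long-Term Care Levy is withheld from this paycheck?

Long-Term Care Levy: cap €137,270.00 − YTD €136,330.00 = €940.00 subject; 3.7% × €940.00 = €34.78

€34.78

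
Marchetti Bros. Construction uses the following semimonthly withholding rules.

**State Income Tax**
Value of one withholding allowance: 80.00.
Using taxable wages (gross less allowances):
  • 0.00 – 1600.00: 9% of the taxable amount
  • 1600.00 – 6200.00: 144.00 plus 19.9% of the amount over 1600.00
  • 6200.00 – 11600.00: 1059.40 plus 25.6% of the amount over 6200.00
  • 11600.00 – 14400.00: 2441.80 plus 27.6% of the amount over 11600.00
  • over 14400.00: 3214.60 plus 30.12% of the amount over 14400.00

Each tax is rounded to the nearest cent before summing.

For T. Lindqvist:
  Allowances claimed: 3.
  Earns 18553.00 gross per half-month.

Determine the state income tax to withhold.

4393.20

State Income Tax: taxable = 18553.00 − 3×80.00 = 18313.00
  3214.60 + 30.12% × (18313.00 − 14400.00) = 3214.60 + 30.12% × 3913.00 = 4393.20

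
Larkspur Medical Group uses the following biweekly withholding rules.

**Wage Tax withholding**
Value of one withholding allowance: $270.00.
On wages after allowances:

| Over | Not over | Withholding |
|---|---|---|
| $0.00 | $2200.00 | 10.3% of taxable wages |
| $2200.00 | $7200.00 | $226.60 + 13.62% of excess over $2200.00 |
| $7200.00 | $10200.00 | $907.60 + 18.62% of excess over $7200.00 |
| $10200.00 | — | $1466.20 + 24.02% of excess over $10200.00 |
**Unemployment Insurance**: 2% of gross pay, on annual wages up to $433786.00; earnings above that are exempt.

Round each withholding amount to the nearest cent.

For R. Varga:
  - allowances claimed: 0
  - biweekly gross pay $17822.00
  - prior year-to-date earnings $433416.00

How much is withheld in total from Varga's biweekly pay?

$3304.40

Wage Tax: taxable = $17822.00
  $1466.20 + 24.02% × ($17822.00 − $10200.00) = $1466.20 + 24.02% × $7622.00 = $3297.00
Unemployment Insurance: cap $433786.00 − YTD $433416.00 = $370.00 subject; 2% × $370.00 = $7.40
Total: $3297.00 + $7.40 = $3304.40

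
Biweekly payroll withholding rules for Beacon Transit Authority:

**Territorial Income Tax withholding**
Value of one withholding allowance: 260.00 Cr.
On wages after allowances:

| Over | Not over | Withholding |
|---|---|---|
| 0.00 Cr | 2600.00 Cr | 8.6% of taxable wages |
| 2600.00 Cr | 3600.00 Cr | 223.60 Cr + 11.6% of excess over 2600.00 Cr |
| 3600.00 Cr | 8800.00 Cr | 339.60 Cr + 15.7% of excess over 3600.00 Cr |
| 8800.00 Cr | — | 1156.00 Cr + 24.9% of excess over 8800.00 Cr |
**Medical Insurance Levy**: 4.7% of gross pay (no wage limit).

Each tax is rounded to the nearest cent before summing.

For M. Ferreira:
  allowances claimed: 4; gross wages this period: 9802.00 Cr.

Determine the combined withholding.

Territorial Income Tax: taxable = 9802.00 Cr − 4×260.00 Cr = 8762.00 Cr
  339.60 Cr + 15.7% × (8762.00 Cr − 3600.00 Cr) = 339.60 Cr + 15.7% × 5162.00 Cr = 1150.03 Cr
Medical Insurance Levy: 4.7% × 9802.00 Cr = 460.69 Cr
Total: 1150.03 Cr + 460.69 Cr = 1610.72 Cr

1610.72 Cr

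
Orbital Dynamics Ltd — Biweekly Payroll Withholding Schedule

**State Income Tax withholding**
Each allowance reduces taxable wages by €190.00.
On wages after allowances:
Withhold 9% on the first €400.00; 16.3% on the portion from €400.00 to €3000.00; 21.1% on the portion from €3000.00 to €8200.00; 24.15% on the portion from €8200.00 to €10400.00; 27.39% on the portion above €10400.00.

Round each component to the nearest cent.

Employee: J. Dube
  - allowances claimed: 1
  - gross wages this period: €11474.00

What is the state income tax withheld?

State Income Tax: taxable = €11474.00 − 1×€190.00 = €11284.00
  €2088.30 + 27.39% × (€11284.00 − €10400.00) = €2088.30 + 27.39% × €884.00 = €2330.43

€2330.43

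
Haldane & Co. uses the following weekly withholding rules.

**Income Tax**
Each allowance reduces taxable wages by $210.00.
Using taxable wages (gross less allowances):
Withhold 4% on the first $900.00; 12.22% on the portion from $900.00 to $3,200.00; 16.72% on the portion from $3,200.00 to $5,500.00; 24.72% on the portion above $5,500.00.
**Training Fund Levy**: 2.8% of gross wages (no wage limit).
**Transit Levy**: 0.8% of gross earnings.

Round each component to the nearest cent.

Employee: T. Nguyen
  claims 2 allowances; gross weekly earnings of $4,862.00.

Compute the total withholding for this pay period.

Income Tax: taxable = $4,862.00 − 2×$210.00 = $4,442.00
  $317.06 + 16.72% × ($4,442.00 − $3,200.00) = $317.06 + 16.72% × $1,242.00 = $524.72
Training Fund Levy: 2.8% × $4,862.00 = $136.14
Transit Levy: 0.8% × $4,862.00 = $38.90
Total: $524.72 + $136.14 + $38.90 = $699.76

$699.76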